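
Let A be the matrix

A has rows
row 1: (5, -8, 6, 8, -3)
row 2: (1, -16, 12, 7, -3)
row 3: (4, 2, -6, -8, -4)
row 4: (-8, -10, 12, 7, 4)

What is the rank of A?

Row reduce to echelon form.
R2 ← R2 − (1/5)·R1: [0, -72/5, 54/5, 27/5, -12/5]
R3 ← R3 − (4/5)·R1: [0, 42/5, -54/5, -72/5, -8/5]
R4 ← R4 + (8/5)·R1: [0, -114/5, 108/5, 99/5, -4/5]
R3 ← R3 + (7/12)·R2: [0, 0, -9/2, -45/4, -3]
R4 ← R4 − (19/12)·R2: [0, 0, 9/2, 45/4, 3]
R4 ← R4 + R3: [0, 0, 0, 0, 0]
Echelon form has 3 nonzero rows, so rank(A) = 3.

3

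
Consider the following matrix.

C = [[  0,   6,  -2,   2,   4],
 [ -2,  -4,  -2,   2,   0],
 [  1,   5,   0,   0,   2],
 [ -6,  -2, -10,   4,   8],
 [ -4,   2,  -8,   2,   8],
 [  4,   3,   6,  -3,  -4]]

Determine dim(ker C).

2

Row reduce to echelon form.
Swap R1 ↔ R2
R3 ← R3 + (1/2)·R1: [0, 3, -1, 1, 2]
R4 ← R4 − (3)·R1: [0, 10, -4, -2, 8]
R5 ← R5 − (2)·R1: [0, 10, -4, -2, 8]
R6 ← R6 + (2)·R1: [0, -5, 2, 1, -4]
R3 ← R3 − (1/2)·R2: [0, 0, 0, 0, 0]
R4 ← R4 − (5/3)·R2: [0, 0, -2/3, -16/3, 4/3]
R5 ← R5 − (5/3)·R2: [0, 0, -2/3, -16/3, 4/3]
R6 ← R6 + (5/6)·R2: [0, 0, 1/3, 8/3, -2/3]
Swap R3 ↔ R4
R5 ← R5 − R3: [0, 0, 0, 0, 0]
R6 ← R6 + (1/2)·R3: [0, 0, 0, 0, 0]
3 nonzero rows, so rank(C) = 3.
C has 5 columns; by rank–nullity, nullity = 5 − 3 = 2.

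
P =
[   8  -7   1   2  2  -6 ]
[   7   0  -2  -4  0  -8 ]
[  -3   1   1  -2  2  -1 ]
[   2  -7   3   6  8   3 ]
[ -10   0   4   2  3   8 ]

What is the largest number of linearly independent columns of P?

5

Row reduce to echelon form.
R2 ← R2 − (7/8)·R1: [0, 49/8, -23/8, -23/4, -7/4, -11/4]
R3 ← R3 + (3/8)·R1: [0, -13/8, 11/8, -5/4, 11/4, -13/4]
R4 ← R4 − (1/4)·R1: [0, -21/4, 11/4, 11/2, 15/2, 9/2]
R5 ← R5 + (5/4)·R1: [0, -35/4, 21/4, 9/2, 11/2, 1/2]
R3 ← R3 + (13/49)·R2: [0, 0, 30/49, -136/49, 16/7, -195/49]
R4 ← R4 + (6/7)·R2: [0, 0, 2/7, 4/7, 6, 15/7]
R5 ← R5 + (10/7)·R2: [0, 0, 8/7, -26/7, 3, -24/7]
R4 ← R4 − (7/15)·R3: [0, 0, 0, 28/15, 74/15, 4]
R5 ← R5 − (28/15)·R3: [0, 0, 0, 22/15, -19/15, 4]
R5 ← R5 − (11/14)·R4: [0, 0, 0, 0, -36/7, 6/7]
Echelon form has 5 nonzero rows, so rank(P) = 5.
The rank gives the maximum number of linearly independent columns: 5.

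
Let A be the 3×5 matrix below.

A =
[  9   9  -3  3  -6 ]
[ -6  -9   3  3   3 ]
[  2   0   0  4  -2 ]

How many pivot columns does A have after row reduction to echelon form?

2

Row reduce to echelon form.
R2 ← R2 + (2/3)·R1: [0, -3, 1, 5, -1]
R3 ← R3 − (2/9)·R1: [0, -2, 2/3, 10/3, -2/3]
R3 ← R3 − (2/3)·R2: [0, 0, 0, 0, 0]
Echelon form has 2 nonzero rows, so rank(A) = 2.
Each nonzero row contributes one pivot column: 2 pivot columns.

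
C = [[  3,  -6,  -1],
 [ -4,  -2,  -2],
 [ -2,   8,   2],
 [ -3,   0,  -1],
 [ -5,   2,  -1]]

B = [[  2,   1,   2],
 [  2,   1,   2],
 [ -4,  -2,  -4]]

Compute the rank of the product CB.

1

First compute CB:
[[ -2,  -1,  -2],
 [ -4,  -2,  -4],
 [  4,   2,   4],
 [ -2,  -1,  -2],
 [ -2,  -1,  -2]]
Now row reduce the product.
R2 ← R2 − (2)·R1: [0, 0, 0]
R3 ← R3 + (2)·R1: [0, 0, 0]
R4 ← R4 − R1: [0, 0, 0]
R5 ← R5 − R1: [0, 0, 0]
1 nonzero row, so rank(CB) = 1.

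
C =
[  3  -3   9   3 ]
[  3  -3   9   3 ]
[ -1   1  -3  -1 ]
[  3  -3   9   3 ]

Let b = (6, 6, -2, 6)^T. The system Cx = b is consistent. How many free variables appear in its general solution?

3

Row reduce the augmented matrix [C | b].
R2 ← R2 − R1: [0, 0, 0, 0, 0]
R3 ← R3 + (1/3)·R1: [0, 0, 0, 0, 0]
R4 ← R4 − R1: [0, 0, 0, 0, 0]
The echelon form has 1 nonzero rows, and every pivot lies in the first 4 columns, so rank(C) = rank([C|b]) = 1.
The system is consistent.
Free variables = (unknowns) − (rank) = 4 − 1 = 3.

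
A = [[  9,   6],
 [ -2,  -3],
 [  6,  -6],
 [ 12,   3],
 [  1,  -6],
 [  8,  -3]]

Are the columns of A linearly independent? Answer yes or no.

Row reduce A to echelon form.
R2 ← R2 + (2/9)·R1: [0, -5/3]
R3 ← R3 − (2/3)·R1: [0, -10]
R4 ← R4 − (4/3)·R1: [0, -5]
R5 ← R5 − (1/9)·R1: [0, -20/3]
R6 ← R6 − (8/9)·R1: [0, -25/3]
R3 ← R3 − (6)·R2: [0, 0]
R4 ← R4 − (3)·R2: [0, 0]
R5 ← R5 − (4)·R2: [0, 0]
R6 ← R6 − (5)·R2: [0, 0]
2 pivots among 2 columns.
Every column is a pivot column, so the columns are linearly independent.

yes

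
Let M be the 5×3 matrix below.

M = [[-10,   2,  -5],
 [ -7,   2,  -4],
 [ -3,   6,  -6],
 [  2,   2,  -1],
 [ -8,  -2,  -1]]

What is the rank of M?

Row reduce to echelon form.
R2 ← R2 − (7/10)·R1: [0, 3/5, -1/2]
R3 ← R3 − (3/10)·R1: [0, 27/5, -9/2]
R4 ← R4 + (1/5)·R1: [0, 12/5, -2]
R5 ← R5 − (4/5)·R1: [0, -18/5, 3]
R3 ← R3 − (9)·R2: [0, 0, 0]
R4 ← R4 − (4)·R2: [0, 0, 0]
R5 ← R5 + (6)·R2: [0, 0, 0]
Echelon form has 2 nonzero rows, so rank(M) = 2.

2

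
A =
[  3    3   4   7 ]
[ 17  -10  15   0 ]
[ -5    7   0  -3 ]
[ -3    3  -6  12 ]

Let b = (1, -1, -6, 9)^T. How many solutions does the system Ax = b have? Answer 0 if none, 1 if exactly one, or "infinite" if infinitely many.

Row reduce the augmented matrix [A | b].
R2 ← R2 − (17/3)·R1: [0, -27, -23/3, -119/3, -20/3]
R3 ← R3 + (5/3)·R1: [0, 12, 20/3, 26/3, -13/3]
R4 ← R4 + R1: [0, 6, -2, 19, 10]
R3 ← R3 + (4/9)·R2: [0, 0, 88/27, -242/27, -197/27]
R4 ← R4 + (2/9)·R2: [0, 0, -100/27, 275/27, 230/27]
R4 ← R4 + (25/22)·R3: [0, 0, 0, 0, 5/22]
The echelon form has 4 nonzero rows; the last pivot sits in the augmented column, so rank(A) = 3 but rank([A|b]) = 4.
Since the ranks differ, the system is inconsistent.
It has no solutions.

0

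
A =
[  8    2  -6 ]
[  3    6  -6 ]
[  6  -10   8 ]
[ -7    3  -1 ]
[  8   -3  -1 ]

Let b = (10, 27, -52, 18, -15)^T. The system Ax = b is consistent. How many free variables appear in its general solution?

0

Row reduce the augmented matrix [A | b].
R2 ← R2 − (3/8)·R1: [0, 21/4, -15/4, 93/4]
R3 ← R3 − (3/4)·R1: [0, -23/2, 25/2, -119/2]
R4 ← R4 + (7/8)·R1: [0, 19/4, -25/4, 107/4]
R5 ← R5 − R1: [0, -5, 5, -25]
R3 ← R3 + (46/21)·R2: [0, 0, 30/7, -60/7]
R4 ← R4 − (19/21)·R2: [0, 0, -20/7, 40/7]
R5 ← R5 + (20/21)·R2: [0, 0, 10/7, -20/7]
R4 ← R4 + (2/3)·R3: [0, 0, 0, 0]
R5 ← R5 − (1/3)·R3: [0, 0, 0, 0]
The echelon form has 3 nonzero rows, and every pivot lies in the first 3 columns, so rank(A) = rank([A|b]) = 3.
The system is consistent.
Free variables = (unknowns) − (rank) = 3 − 3 = 0.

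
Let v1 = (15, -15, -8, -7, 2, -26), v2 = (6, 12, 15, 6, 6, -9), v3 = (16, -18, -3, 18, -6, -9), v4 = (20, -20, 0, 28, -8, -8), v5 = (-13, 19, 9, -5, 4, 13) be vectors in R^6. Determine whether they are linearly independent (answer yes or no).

Form the matrix with these vectors as rows and row reduce.
R2 ← R2 − (2/5)·R1: [0, 18, 91/5, 44/5, 26/5, 7/5]
R3 ← R3 − (16/15)·R1: [0, -2, 83/15, 382/15, -122/15, 281/15]
R4 ← R4 − (4/3)·R1: [0, 0, 32/3, 112/3, -32/3, 80/3]
R5 ← R5 + (13/15)·R1: [0, 6, 31/15, -166/15, 86/15, -143/15]
R3 ← R3 + (1/9)·R2: [0, 0, 68/9, 238/9, -68/9, 170/9]
R5 ← R5 − (1/3)·R2: [0, 0, -4, -14, 4, -10]
R4 ← R4 − (24/17)·R3: [0, 0, 0, 0, 0, 0]
R5 ← R5 + (9/17)·R3: [0, 0, 0, 0, 0, 0]
3 nonzero rows, so the 5 vectors span a space of dimension 3.
Since 3 < 5, the vectors are linearly dependent.

no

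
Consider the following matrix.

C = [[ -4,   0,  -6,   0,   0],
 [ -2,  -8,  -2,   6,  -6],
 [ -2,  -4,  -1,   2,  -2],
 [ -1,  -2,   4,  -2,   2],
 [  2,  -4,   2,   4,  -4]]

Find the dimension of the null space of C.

Row reduce to echelon form.
R2 ← R2 − (1/2)·R1: [0, -8, 1, 6, -6]
R3 ← R3 − (1/2)·R1: [0, -4, 2, 2, -2]
R4 ← R4 − (1/4)·R1: [0, -2, 11/2, -2, 2]
R5 ← R5 + (1/2)·R1: [0, -4, -1, 4, -4]
R3 ← R3 − (1/2)·R2: [0, 0, 3/2, -1, 1]
R4 ← R4 − (1/4)·R2: [0, 0, 21/4, -7/2, 7/2]
R5 ← R5 − (1/2)·R2: [0, 0, -3/2, 1, -1]
R4 ← R4 − (7/2)·R3: [0, 0, 0, 0, 0]
R5 ← R5 + R3: [0, 0, 0, 0, 0]
3 nonzero rows, so rank(C) = 3.
C has 5 columns; by rank–nullity, nullity = 5 − 3 = 2.

2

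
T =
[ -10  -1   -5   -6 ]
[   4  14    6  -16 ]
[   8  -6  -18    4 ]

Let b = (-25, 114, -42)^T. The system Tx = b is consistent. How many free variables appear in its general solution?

1

Row reduce the augmented matrix [T | b].
R2 ← R2 + (2/5)·R1: [0, 68/5, 4, -92/5, 104]
R3 ← R3 + (4/5)·R1: [0, -34/5, -22, -4/5, -62]
R3 ← R3 + (1/2)·R2: [0, 0, -20, -10, -10]
The echelon form has 3 nonzero rows, and every pivot lies in the first 4 columns, so rank(T) = rank([T|b]) = 3.
The system is consistent.
Free variables = (unknowns) − (rank) = 4 − 3 = 1.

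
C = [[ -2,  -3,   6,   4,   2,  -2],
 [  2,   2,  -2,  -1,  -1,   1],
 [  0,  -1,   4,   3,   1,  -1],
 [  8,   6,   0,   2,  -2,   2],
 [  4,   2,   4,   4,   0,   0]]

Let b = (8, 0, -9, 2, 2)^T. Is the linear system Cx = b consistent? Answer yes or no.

Row reduce the augmented matrix [C | b].
R2 ← R2 + R1: [0, -1, 4, 3, 1, -1, 8]
R4 ← R4 + (4)·R1: [0, -6, 24, 18, 6, -6, 34]
R5 ← R5 + (2)·R1: [0, -4, 16, 12, 4, -4, 18]
R3 ← R3 − R2: [0, 0, 0, 0, 0, 0, -17]
R4 ← R4 − (6)·R2: [0, 0, 0, 0, 0, 0, -14]
R5 ← R5 − (4)·R2: [0, 0, 0, 0, 0, 0, -14]
R4 ← R4 − (14/17)·R3: [0, 0, 0, 0, 0, 0, 0]
R5 ← R5 − (14/17)·R3: [0, 0, 0, 0, 0, 0, 0]
The echelon form has 3 nonzero rows; the last pivot sits in the augmented column, so rank(C) = 2 but rank([C|b]) = 3.
Since the ranks differ, the system is inconsistent.

no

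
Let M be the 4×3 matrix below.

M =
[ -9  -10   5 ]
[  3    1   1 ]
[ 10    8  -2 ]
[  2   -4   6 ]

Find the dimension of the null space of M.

Row reduce to echelon form.
R2 ← R2 + (1/3)·R1: [0, -7/3, 8/3]
R3 ← R3 + (10/9)·R1: [0, -28/9, 32/9]
R4 ← R4 + (2/9)·R1: [0, -56/9, 64/9]
R3 ← R3 − (4/3)·R2: [0, 0, 0]
R4 ← R4 − (8/3)·R2: [0, 0, 0]
2 nonzero rows, so rank(M) = 2.
M has 3 columns; by rank–nullity, nullity = 3 − 2 = 1.

1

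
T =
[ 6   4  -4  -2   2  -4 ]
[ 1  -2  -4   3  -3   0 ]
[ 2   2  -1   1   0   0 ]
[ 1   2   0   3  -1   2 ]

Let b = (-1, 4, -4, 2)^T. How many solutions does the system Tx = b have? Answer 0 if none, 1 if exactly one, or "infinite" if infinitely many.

Row reduce the augmented matrix [T | b].
R2 ← R2 − (1/6)·R1: [0, -8/3, -10/3, 10/3, -10/3, 2/3, 25/6]
R3 ← R3 − (1/3)·R1: [0, 2/3, 1/3, 5/3, -2/3, 4/3, -11/3]
R4 ← R4 − (1/6)·R1: [0, 4/3, 2/3, 10/3, -4/3, 8/3, 13/6]
R3 ← R3 + (1/4)·R2: [0, 0, -1/2, 5/2, -3/2, 3/2, -21/8]
R4 ← R4 + (1/2)·R2: [0, 0, -1, 5, -3, 3, 17/4]
R4 ← R4 − (2)·R3: [0, 0, 0, 0, 0, 0, 19/2]
The echelon form has 4 nonzero rows; the last pivot sits in the augmented column, so rank(T) = 3 but rank([T|b]) = 4.
Since the ranks differ, the system is inconsistent.
It has no solutions.

0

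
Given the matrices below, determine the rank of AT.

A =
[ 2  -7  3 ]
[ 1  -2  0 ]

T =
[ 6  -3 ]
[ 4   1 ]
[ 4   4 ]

First compute AT:
[[ -4,  -1],
 [ -2,  -5]]
Now row reduce the product.
R2 ← R2 − (1/2)·R1: [0, -9/2]
2 nonzero rows, so rank(AT) = 2.

2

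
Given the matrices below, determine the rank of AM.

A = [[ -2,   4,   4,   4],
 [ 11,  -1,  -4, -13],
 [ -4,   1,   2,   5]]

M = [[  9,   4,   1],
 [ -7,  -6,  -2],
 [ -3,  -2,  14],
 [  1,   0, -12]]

First compute AM:
[[-54, -40,  -2],
 [105,  58, 113],
 [-44, -26, -38]]
Now row reduce the product.
R2 ← R2 + (35/18)·R1: [0, -178/9, 982/9]
R3 ← R3 − (22/27)·R1: [0, 178/27, -982/27]
R3 ← R3 + (1/3)·R2: [0, 0, 0]
2 nonzero rows, so rank(AM) = 2.

2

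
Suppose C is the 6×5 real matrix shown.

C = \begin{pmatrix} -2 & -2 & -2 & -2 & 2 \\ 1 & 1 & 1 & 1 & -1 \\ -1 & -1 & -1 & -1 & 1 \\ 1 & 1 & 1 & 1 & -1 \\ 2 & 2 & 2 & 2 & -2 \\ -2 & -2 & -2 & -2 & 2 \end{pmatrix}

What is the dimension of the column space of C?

1

Row reduce to echelon form.
R2 ← R2 + (1/2)·R1: [0, 0, 0, 0, 0]
R3 ← R3 − (1/2)·R1: [0, 0, 0, 0, 0]
R4 ← R4 + (1/2)·R1: [0, 0, 0, 0, 0]
R5 ← R5 + R1: [0, 0, 0, 0, 0]
R6 ← R6 − R1: [0, 0, 0, 0, 0]
Echelon form has 1 nonzero row, so rank(C) = 1.
The column space has dimension equal to the rank: 1.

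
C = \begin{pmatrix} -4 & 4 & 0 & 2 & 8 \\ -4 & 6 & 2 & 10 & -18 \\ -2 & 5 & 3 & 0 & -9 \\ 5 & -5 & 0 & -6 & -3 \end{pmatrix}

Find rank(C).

3

Row reduce to echelon form.
R2 ← R2 − R1: [0, 2, 2, 8, -26]
R3 ← R3 − (1/2)·R1: [0, 3, 3, -1, -13]
R4 ← R4 + (5/4)·R1: [0, 0, 0, -7/2, 7]
R3 ← R3 − (3/2)·R2: [0, 0, 0, -13, 26]
R4 ← R4 − (7/26)·R3: [0, 0, 0, 0, 0]
Echelon form has 3 nonzero rows, so rank(C) = 3.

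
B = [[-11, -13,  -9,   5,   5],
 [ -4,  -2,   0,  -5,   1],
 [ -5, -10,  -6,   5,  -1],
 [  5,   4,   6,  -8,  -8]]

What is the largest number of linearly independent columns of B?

Row reduce to echelon form.
R2 ← R2 − (4/11)·R1: [0, 30/11, 36/11, -75/11, -9/11]
R3 ← R3 − (5/11)·R1: [0, -45/11, -21/11, 30/11, -36/11]
R4 ← R4 + (5/11)·R1: [0, -21/11, 21/11, -63/11, -63/11]
R3 ← R3 + (3/2)·R2: [0, 0, 3, -15/2, -9/2]
R4 ← R4 + (7/10)·R2: [0, 0, 21/5, -21/2, -63/10]
R4 ← R4 − (7/5)·R3: [0, 0, 0, 0, 0]
Echelon form has 3 nonzero rows, so rank(B) = 3.
The rank gives the maximum number of linearly independent columns: 3.

3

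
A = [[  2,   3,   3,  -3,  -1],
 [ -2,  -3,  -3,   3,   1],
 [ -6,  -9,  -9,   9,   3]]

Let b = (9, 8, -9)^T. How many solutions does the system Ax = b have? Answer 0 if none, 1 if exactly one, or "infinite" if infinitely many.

Row reduce the augmented matrix [A | b].
R2 ← R2 + R1: [0, 0, 0, 0, 0, 17]
R3 ← R3 + (3)·R1: [0, 0, 0, 0, 0, 18]
R3 ← R3 − (18/17)·R2: [0, 0, 0, 0, 0, 0]
The echelon form has 2 nonzero rows; the last pivot sits in the augmented column, so rank(A) = 1 but rank([A|b]) = 2.
Since the ranks differ, the system is inconsistent.
It has no solutions.

0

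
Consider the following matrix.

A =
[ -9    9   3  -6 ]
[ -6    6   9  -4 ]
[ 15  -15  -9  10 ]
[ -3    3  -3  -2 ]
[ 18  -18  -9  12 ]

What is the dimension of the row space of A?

2

Row reduce to echelon form.
R2 ← R2 − (2/3)·R1: [0, 0, 7, 0]
R3 ← R3 + (5/3)·R1: [0, 0, -4, 0]
R4 ← R4 − (1/3)·R1: [0, 0, -4, 0]
R5 ← R5 + (2)·R1: [0, 0, -3, 0]
R3 ← R3 + (4/7)·R2: [0, 0, 0, 0]
R4 ← R4 + (4/7)·R2: [0, 0, 0, 0]
R5 ← R5 + (3/7)·R2: [0, 0, 0, 0]
Echelon form has 2 nonzero rows, so rank(A) = 2.
The row space has dimension equal to the rank: 2.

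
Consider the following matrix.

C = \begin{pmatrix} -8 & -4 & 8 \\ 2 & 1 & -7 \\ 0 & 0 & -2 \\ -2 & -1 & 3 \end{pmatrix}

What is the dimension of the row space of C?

Row reduce to echelon form.
R2 ← R2 + (1/4)·R1: [0, 0, -5]
R4 ← R4 − (1/4)·R1: [0, 0, 1]
R3 ← R3 − (2/5)·R2: [0, 0, 0]
R4 ← R4 + (1/5)·R2: [0, 0, 0]
Echelon form has 2 nonzero rows, so rank(C) = 2.
The row space has dimension equal to the rank: 2.

2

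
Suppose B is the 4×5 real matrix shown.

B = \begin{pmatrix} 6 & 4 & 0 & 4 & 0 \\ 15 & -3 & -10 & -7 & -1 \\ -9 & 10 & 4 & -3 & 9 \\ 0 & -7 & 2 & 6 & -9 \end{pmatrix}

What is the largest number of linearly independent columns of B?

4

Row reduce to echelon form.
R2 ← R2 − (5/2)·R1: [0, -13, -10, -17, -1]
R3 ← R3 + (3/2)·R1: [0, 16, 4, 3, 9]
R3 ← R3 + (16/13)·R2: [0, 0, -108/13, -233/13, 101/13]
R4 ← R4 − (7/13)·R2: [0, 0, 96/13, 197/13, -110/13]
R4 ← R4 + (8/9)·R3: [0, 0, 0, -7/9, -14/9]
Echelon form has 4 nonzero rows, so rank(B) = 4.
The rank gives the maximum number of linearly independent columns: 4.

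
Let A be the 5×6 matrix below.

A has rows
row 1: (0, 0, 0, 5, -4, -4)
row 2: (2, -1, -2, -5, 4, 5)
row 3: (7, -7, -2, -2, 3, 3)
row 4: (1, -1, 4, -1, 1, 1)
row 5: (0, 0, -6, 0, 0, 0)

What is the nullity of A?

Row reduce to echelon form.
Swap R1 ↔ R2
R3 ← R3 − (7/2)·R1: [0, -7/2, 5, 31/2, -11, -29/2]
R4 ← R4 − (1/2)·R1: [0, -1/2, 5, 3/2, -1, -3/2]
Swap R2 ↔ R3
R4 ← R4 − (1/7)·R2: [0, 0, 30/7, -5/7, 4/7, 4/7]
Swap R3 ↔ R4
R5 ← R5 + (7/5)·R3: [0, 0, 0, -1, 4/5, 4/5]
R5 ← R5 + (1/5)·R4: [0, 0, 0, 0, 0, 0]
4 nonzero rows, so rank(A) = 4.
A has 6 columns; by rank–nullity, nullity = 6 − 4 = 2.

2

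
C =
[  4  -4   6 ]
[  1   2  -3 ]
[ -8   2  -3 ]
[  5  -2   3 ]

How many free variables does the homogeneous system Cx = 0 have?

Row reduce to echelon form.
R2 ← R2 − (1/4)·R1: [0, 3, -9/2]
R3 ← R3 + (2)·R1: [0, -6, 9]
R4 ← R4 − (5/4)·R1: [0, 3, -9/2]
R3 ← R3 + (2)·R2: [0, 0, 0]
R4 ← R4 − R2: [0, 0, 0]
2 nonzero rows, so rank(C) = 2.
C has 3 columns; by rank–nullity, nullity = 3 − 2 = 1.

1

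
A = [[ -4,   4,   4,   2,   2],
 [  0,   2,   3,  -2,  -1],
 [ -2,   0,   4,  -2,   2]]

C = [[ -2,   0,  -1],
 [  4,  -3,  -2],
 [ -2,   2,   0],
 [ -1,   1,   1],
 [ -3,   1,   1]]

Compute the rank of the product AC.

First compute AC:
[[  8,   0,   0],
 [  7,  -3,  -7],
 [ -8,   8,   2]]
Now row reduce the product.
R2 ← R2 − (7/8)·R1: [0, -3, -7]
R3 ← R3 + R1: [0, 8, 2]
R3 ← R3 + (8/3)·R2: [0, 0, -50/3]
3 nonzero rows, so rank(AC) = 3.

3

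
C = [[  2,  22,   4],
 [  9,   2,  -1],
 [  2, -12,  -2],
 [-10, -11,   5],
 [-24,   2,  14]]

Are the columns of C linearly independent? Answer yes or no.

yes

Row reduce C to echelon form.
R2 ← R2 − (9/2)·R1: [0, -97, -19]
R3 ← R3 − R1: [0, -34, -6]
R4 ← R4 + (5)·R1: [0, 99, 25]
R5 ← R5 + (12)·R1: [0, 266, 62]
R3 ← R3 − (34/97)·R2: [0, 0, 64/97]
R4 ← R4 + (99/97)·R2: [0, 0, 544/97]
R5 ← R5 + (266/97)·R2: [0, 0, 960/97]
R4 ← R4 − (17/2)·R3: [0, 0, 0]
R5 ← R5 − (15)·R3: [0, 0, 0]
3 pivots among 3 columns.
Every column is a pivot column, so the columns are linearly independent.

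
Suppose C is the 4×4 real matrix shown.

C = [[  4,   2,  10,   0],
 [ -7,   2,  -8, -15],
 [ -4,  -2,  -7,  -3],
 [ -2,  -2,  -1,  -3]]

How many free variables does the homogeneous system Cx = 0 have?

Row reduce to echelon form.
R2 ← R2 + (7/4)·R1: [0, 11/2, 19/2, -15]
R3 ← R3 + R1: [0, 0, 3, -3]
R4 ← R4 + (1/2)·R1: [0, -1, 4, -3]
R4 ← R4 + (2/11)·R2: [0, 0, 63/11, -63/11]
R4 ← R4 − (21/11)·R3: [0, 0, 0, 0]
3 nonzero rows, so rank(C) = 3.
C has 4 columns; by rank–nullity, nullity = 4 − 3 = 1.

1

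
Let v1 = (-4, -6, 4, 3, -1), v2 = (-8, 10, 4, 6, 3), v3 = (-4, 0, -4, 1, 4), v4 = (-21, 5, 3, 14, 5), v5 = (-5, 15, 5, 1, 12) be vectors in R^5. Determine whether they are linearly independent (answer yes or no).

no

Form the matrix with these vectors as rows and row reduce.
R2 ← R2 − (2)·R1: [0, 22, -4, 0, 5]
R3 ← R3 − R1: [0, 6, -8, -2, 5]
R4 ← R4 − (21/4)·R1: [0, 73/2, -18, -7/4, 41/4]
R5 ← R5 − (5/4)·R1: [0, 45/2, 0, -11/4, 53/4]
R3 ← R3 − (3/11)·R2: [0, 0, -76/11, -2, 40/11]
R4 ← R4 − (73/44)·R2: [0, 0, -125/11, -7/4, 43/22]
R5 ← R5 − (45/44)·R2: [0, 0, 45/11, -11/4, 179/22]
R4 ← R4 − (125/76)·R3: [0, 0, 0, 117/76, -153/38]
R5 ← R5 + (45/76)·R3: [0, 0, 0, -299/76, 391/38]
R5 ← R5 + (23/9)·R4: [0, 0, 0, 0, 0]
4 nonzero rows, so the 5 vectors span a space of dimension 4.
Since 4 < 5, the vectors are linearly dependent.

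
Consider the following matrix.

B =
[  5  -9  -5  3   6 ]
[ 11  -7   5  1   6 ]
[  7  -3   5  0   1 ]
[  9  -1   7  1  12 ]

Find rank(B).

4

Row reduce to echelon form.
R2 ← R2 − (11/5)·R1: [0, 64/5, 16, -28/5, -36/5]
R3 ← R3 − (7/5)·R1: [0, 48/5, 12, -21/5, -37/5]
R4 ← R4 − (9/5)·R1: [0, 76/5, 16, -22/5, 6/5]
R3 ← R3 − (3/4)·R2: [0, 0, 0, 0, -2]
R4 ← R4 − (19/16)·R2: [0, 0, -3, 9/4, 39/4]
Swap R3 ↔ R4
Echelon form has 4 nonzero rows, so rank(B) = 4.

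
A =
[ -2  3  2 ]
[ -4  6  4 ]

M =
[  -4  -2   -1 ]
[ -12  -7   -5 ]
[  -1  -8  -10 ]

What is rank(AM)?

First compute AM:
[[-30, -33, -33],
 [-60, -66, -66]]
Now row reduce the product.
R2 ← R2 − (2)·R1: [0, 0, 0]
1 nonzero row, so rank(AM) = 1.

1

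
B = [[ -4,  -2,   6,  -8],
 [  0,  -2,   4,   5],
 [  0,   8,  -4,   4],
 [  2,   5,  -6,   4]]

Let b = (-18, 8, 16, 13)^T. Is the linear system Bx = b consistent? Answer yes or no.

yes

Row reduce the augmented matrix [B | b].
R4 ← R4 + (1/2)·R1: [0, 4, -3, 0, 4]
R3 ← R3 + (4)·R2: [0, 0, 12, 24, 48]
R4 ← R4 + (2)·R2: [0, 0, 5, 10, 20]
R4 ← R4 − (5/12)·R3: [0, 0, 0, 0, 0]
The echelon form has 3 nonzero rows, and every pivot lies in the first 4 columns, so rank(B) = rank([B|b]) = 3.
The system is consistent.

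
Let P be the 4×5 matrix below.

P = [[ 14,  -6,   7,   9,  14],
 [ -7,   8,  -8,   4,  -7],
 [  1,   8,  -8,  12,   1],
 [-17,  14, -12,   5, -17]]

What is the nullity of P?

Row reduce to echelon form.
R2 ← R2 + (1/2)·R1: [0, 5, -9/2, 17/2, 0]
R3 ← R3 − (1/14)·R1: [0, 59/7, -17/2, 159/14, 0]
R4 ← R4 + (17/14)·R1: [0, 47/7, -7/2, 223/14, 0]
R3 ← R3 − (59/35)·R2: [0, 0, -32/35, -104/35, 0]
R4 ← R4 − (47/35)·R2: [0, 0, 89/35, 158/35, 0]
R4 ← R4 + (89/32)·R3: [0, 0, 0, -15/4, 0]
4 nonzero rows, so rank(P) = 4.
P has 5 columns; by rank–nullity, nullity = 5 − 4 = 1.

1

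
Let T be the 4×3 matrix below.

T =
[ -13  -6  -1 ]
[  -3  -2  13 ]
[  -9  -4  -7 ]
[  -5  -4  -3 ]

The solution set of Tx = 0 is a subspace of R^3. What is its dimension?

Row reduce to echelon form.
R2 ← R2 − (3/13)·R1: [0, -8/13, 172/13]
R3 ← R3 − (9/13)·R1: [0, 2/13, -82/13]
R4 ← R4 − (5/13)·R1: [0, -22/13, -34/13]
R3 ← R3 + (1/4)·R2: [0, 0, -3]
R4 ← R4 − (11/4)·R2: [0, 0, -39]
R4 ← R4 − (13)·R3: [0, 0, 0]
3 nonzero rows, so rank(T) = 3.
T has 3 columns; by rank–nullity, nullity = 3 − 3 = 0.

0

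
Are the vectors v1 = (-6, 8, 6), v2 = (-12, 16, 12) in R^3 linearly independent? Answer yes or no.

Form the matrix with these vectors as rows and row reduce.
R2 ← R2 − (2)·R1: [0, 0, 0]
1 nonzero row, so the 2 vectors span a space of dimension 1.
Since 1 < 2, the vectors are linearly dependent.

no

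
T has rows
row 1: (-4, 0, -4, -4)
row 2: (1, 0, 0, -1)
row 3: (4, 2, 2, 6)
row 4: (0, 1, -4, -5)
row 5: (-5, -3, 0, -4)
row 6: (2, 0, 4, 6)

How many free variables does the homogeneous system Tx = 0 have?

1

Row reduce to echelon form.
R2 ← R2 + (1/4)·R1: [0, 0, -1, -2]
R3 ← R3 + R1: [0, 2, -2, 2]
R5 ← R5 − (5/4)·R1: [0, -3, 5, 1]
R6 ← R6 + (1/2)·R1: [0, 0, 2, 4]
Swap R2 ↔ R3
R4 ← R4 − (1/2)·R2: [0, 0, -3, -6]
R5 ← R5 + (3/2)·R2: [0, 0, 2, 4]
R4 ← R4 − (3)·R3: [0, 0, 0, 0]
R5 ← R5 + (2)·R3: [0, 0, 0, 0]
R6 ← R6 + (2)·R3: [0, 0, 0, 0]
3 nonzero rows, so rank(T) = 3.
T has 4 columns; by rank–nullity, nullity = 4 − 3 = 1.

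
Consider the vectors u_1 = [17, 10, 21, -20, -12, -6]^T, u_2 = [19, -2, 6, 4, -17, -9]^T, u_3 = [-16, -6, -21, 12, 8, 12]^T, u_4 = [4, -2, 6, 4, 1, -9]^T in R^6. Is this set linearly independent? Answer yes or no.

Form the matrix with these vectors as rows and row reduce.
R2 ← R2 − (19/17)·R1: [0, -224/17, -297/17, 448/17, -61/17, -39/17]
R3 ← R3 + (16/17)·R1: [0, 58/17, -21/17, -116/17, -56/17, 108/17]
R4 ← R4 − (4/17)·R1: [0, -74/17, 18/17, 148/17, 65/17, -129/17]
R3 ← R3 + (29/112)·R2: [0, 0, -645/112, 0, -473/112, 645/112]
R4 ← R4 − (37/112)·R2: [0, 0, 765/112, 0, 561/112, -765/112]
R4 ← R4 + (51/43)·R3: [0, 0, 0, 0, 0, 0]
3 nonzero rows, so the 4 vectors span a space of dimension 3.
Since 3 < 4, the vectors are linearly dependent.

no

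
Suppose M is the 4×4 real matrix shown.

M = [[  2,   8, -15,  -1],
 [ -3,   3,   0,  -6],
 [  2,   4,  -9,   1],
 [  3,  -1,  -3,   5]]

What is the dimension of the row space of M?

Row reduce to echelon form.
R2 ← R2 + (3/2)·R1: [0, 15, -45/2, -15/2]
R3 ← R3 − R1: [0, -4, 6, 2]
R4 ← R4 − (3/2)·R1: [0, -13, 39/2, 13/2]
R3 ← R3 + (4/15)·R2: [0, 0, 0, 0]
R4 ← R4 + (13/15)·R2: [0, 0, 0, 0]
Echelon form has 2 nonzero rows, so rank(M) = 2.
The row space has dimension equal to the rank: 2.

2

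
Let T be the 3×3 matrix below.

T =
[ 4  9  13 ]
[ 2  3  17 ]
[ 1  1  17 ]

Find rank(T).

3

Row reduce to echelon form.
R2 ← R2 − (1/2)·R1: [0, -3/2, 21/2]
R3 ← R3 − (1/4)·R1: [0, -5/4, 55/4]
R3 ← R3 − (5/6)·R2: [0, 0, 5]
Echelon form has 3 nonzero rows, so rank(T) = 3.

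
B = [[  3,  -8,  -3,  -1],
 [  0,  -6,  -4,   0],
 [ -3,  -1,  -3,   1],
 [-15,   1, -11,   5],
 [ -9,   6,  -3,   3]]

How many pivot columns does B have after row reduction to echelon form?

Row reduce to echelon form.
R3 ← R3 + R1: [0, -9, -6, 0]
R4 ← R4 + (5)·R1: [0, -39, -26, 0]
R5 ← R5 + (3)·R1: [0, -18, -12, 0]
R3 ← R3 − (3/2)·R2: [0, 0, 0, 0]
R4 ← R4 − (13/2)·R2: [0, 0, 0, 0]
R5 ← R5 − (3)·R2: [0, 0, 0, 0]
Echelon form has 2 nonzero rows, so rank(B) = 2.
Each nonzero row contributes one pivot column: 2 pivot columns.

2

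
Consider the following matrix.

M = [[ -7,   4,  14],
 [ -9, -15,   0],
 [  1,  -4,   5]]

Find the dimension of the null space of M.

0

Row reduce to echelon form.
R2 ← R2 − (9/7)·R1: [0, -141/7, -18]
R3 ← R3 + (1/7)·R1: [0, -24/7, 7]
R3 ← R3 − (8/47)·R2: [0, 0, 473/47]
3 nonzero rows, so rank(M) = 3.
M has 3 columns; by rank–nullity, nullity = 3 − 3 = 0.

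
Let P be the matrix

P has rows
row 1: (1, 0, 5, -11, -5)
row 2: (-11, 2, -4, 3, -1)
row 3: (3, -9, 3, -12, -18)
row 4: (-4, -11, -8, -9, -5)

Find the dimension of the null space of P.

Row reduce to echelon form.
R2 ← R2 + (11)·R1: [0, 2, 51, -118, -56]
R3 ← R3 − (3)·R1: [0, -9, -12, 21, -3]
R4 ← R4 + (4)·R1: [0, -11, 12, -53, -25]
R3 ← R3 + (9/2)·R2: [0, 0, 435/2, -510, -255]
R4 ← R4 + (11/2)·R2: [0, 0, 585/2, -702, -333]
R4 ← R4 − (39/29)·R3: [0, 0, 0, -468/29, 288/29]
4 nonzero rows, so rank(P) = 4.
P has 5 columns; by rank–nullity, nullity = 5 − 4 = 1.

1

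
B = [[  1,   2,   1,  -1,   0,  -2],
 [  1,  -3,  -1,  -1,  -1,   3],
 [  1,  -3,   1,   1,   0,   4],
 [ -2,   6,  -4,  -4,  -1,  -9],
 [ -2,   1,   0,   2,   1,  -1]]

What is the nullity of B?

3

Row reduce to echelon form.
R2 ← R2 − R1: [0, -5, -2, 0, -1, 5]
R3 ← R3 − R1: [0, -5, 0, 2, 0, 6]
R4 ← R4 + (2)·R1: [0, 10, -2, -6, -1, -13]
R5 ← R5 + (2)·R1: [0, 5, 2, 0, 1, -5]
R3 ← R3 − R2: [0, 0, 2, 2, 1, 1]
R4 ← R4 + (2)·R2: [0, 0, -6, -6, -3, -3]
R5 ← R5 + R2: [0, 0, 0, 0, 0, 0]
R4 ← R4 + (3)·R3: [0, 0, 0, 0, 0, 0]
3 nonzero rows, so rank(B) = 3.
B has 6 columns; by rank–nullity, nullity = 6 − 3 = 3.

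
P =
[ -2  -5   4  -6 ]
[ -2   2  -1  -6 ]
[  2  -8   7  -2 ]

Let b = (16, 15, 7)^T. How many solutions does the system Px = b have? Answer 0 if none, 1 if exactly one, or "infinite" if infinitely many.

infinite

Row reduce the augmented matrix [P | b].
R2 ← R2 − R1: [0, 7, -5, 0, -1]
R3 ← R3 + R1: [0, -13, 11, -8, 23]
R3 ← R3 + (13/7)·R2: [0, 0, 12/7, -8, 148/7]
The echelon form has 3 nonzero rows, and every pivot lies in the first 4 columns, so rank(P) = rank([P|b]) = 3.
The system is consistent.
rank = 3 < 4 unknowns, so there are infinitely many solutions.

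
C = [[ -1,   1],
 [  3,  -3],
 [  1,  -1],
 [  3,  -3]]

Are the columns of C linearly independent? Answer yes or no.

Row reduce C to echelon form.
R2 ← R2 + (3)·R1: [0, 0]
R3 ← R3 + R1: [0, 0]
R4 ← R4 + (3)·R1: [0, 0]
1 pivot among 2 columns.
Only 1 < 2 pivot columns, so the columns are linearly dependent.

no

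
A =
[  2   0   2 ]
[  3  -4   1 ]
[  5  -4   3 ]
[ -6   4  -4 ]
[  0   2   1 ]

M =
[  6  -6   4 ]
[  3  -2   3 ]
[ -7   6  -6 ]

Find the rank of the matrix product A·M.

2

First compute AM:
[[ -2,   0,  -4],
 [ -1,  -4,  -6],
 [ -3,  -4, -10],
 [  4,   4,  12],
 [ -1,   2,   0]]
Now row reduce the product.
R2 ← R2 − (1/2)·R1: [0, -4, -4]
R3 ← R3 − (3/2)·R1: [0, -4, -4]
R4 ← R4 + (2)·R1: [0, 4, 4]
R5 ← R5 − (1/2)·R1: [0, 2, 2]
R3 ← R3 − R2: [0, 0, 0]
R4 ← R4 + R2: [0, 0, 0]
R5 ← R5 + (1/2)·R2: [0, 0, 0]
2 nonzero rows, so rank(AM) = 2.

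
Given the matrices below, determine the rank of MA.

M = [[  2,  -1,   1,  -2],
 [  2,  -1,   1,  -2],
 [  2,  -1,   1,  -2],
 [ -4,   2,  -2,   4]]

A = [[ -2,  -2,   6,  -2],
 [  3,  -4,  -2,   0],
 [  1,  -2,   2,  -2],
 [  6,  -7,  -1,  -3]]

1

First compute MA:
[[-18,  12,  18,   0],
 [-18,  12,  18,   0],
 [-18,  12,  18,   0],
 [ 36, -24, -36,   0]]
Now row reduce the product.
R2 ← R2 − R1: [0, 0, 0, 0]
R3 ← R3 − R1: [0, 0, 0, 0]
R4 ← R4 + (2)·R1: [0, 0, 0, 0]
1 nonzero row, so rank(MA) = 1.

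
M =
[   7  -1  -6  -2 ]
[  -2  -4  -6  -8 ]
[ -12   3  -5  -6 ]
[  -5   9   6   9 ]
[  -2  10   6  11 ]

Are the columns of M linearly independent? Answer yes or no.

Row reduce M to echelon form.
R2 ← R2 + (2/7)·R1: [0, -30/7, -54/7, -60/7]
R3 ← R3 + (12/7)·R1: [0, 9/7, -107/7, -66/7]
R4 ← R4 + (5/7)·R1: [0, 58/7, 12/7, 53/7]
R5 ← R5 + (2/7)·R1: [0, 68/7, 30/7, 73/7]
R3 ← R3 + (3/10)·R2: [0, 0, -88/5, -12]
R4 ← R4 + (29/15)·R2: [0, 0, -66/5, -9]
R5 ← R5 + (34/15)·R2: [0, 0, -66/5, -9]
R4 ← R4 − (3/4)·R3: [0, 0, 0, 0]
R5 ← R5 − (3/4)·R3: [0, 0, 0, 0]
3 pivots among 4 columns.
Only 3 < 4 pivot columns, so the columns are linearly dependent.

no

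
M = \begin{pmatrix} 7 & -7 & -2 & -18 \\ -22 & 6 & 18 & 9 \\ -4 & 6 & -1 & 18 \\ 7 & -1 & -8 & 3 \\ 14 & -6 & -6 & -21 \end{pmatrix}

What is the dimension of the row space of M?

Row reduce to echelon form.
R2 ← R2 + (22/7)·R1: [0, -16, 82/7, -333/7]
R3 ← R3 + (4/7)·R1: [0, 2, -15/7, 54/7]
R4 ← R4 − R1: [0, 6, -6, 21]
R5 ← R5 − (2)·R1: [0, 8, -2, 15]
R3 ← R3 + (1/8)·R2: [0, 0, -19/28, 99/56]
R4 ← R4 + (3/8)·R2: [0, 0, -45/28, 177/56]
R5 ← R5 + (1/2)·R2: [0, 0, 27/7, -123/14]
R4 ← R4 − (45/19)·R3: [0, 0, 0, -39/38]
R5 ← R5 + (108/19)·R3: [0, 0, 0, 24/19]
R5 ← R5 + (16/13)·R4: [0, 0, 0, 0]
Echelon form has 4 nonzero rows, so rank(M) = 4.
The row space has dimension equal to the rank: 4.

4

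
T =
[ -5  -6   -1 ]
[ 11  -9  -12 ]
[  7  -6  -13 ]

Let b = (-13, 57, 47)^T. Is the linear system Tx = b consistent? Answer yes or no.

yes

Row reduce the augmented matrix [T | b].
R2 ← R2 + (11/5)·R1: [0, -111/5, -71/5, 142/5]
R3 ← R3 + (7/5)·R1: [0, -72/5, -72/5, 144/5]
R3 ← R3 − (24/37)·R2: [0, 0, -192/37, 384/37]
The echelon form has 3 nonzero rows, and every pivot lies in the first 3 columns, so rank(T) = rank([T|b]) = 3.
The system is consistent.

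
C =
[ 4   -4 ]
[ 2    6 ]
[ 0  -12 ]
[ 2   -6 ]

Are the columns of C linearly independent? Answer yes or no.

Row reduce C to echelon form.
R2 ← R2 − (1/2)·R1: [0, 8]
R4 ← R4 − (1/2)·R1: [0, -4]
R3 ← R3 + (3/2)·R2: [0, 0]
R4 ← R4 + (1/2)·R2: [0, 0]
2 pivots among 2 columns.
Every column is a pivot column, so the columns are linearly independent.

yes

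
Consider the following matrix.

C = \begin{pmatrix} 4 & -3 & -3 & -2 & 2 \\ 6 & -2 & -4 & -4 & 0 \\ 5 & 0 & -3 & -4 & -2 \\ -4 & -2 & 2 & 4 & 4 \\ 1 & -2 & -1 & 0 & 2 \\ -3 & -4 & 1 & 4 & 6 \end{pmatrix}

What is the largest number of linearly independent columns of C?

2

Row reduce to echelon form.
R2 ← R2 − (3/2)·R1: [0, 5/2, 1/2, -1, -3]
R3 ← R3 − (5/4)·R1: [0, 15/4, 3/4, -3/2, -9/2]
R4 ← R4 + R1: [0, -5, -1, 2, 6]
R5 ← R5 − (1/4)·R1: [0, -5/4, -1/4, 1/2, 3/2]
R6 ← R6 + (3/4)·R1: [0, -25/4, -5/4, 5/2, 15/2]
R3 ← R3 − (3/2)·R2: [0, 0, 0, 0, 0]
R4 ← R4 + (2)·R2: [0, 0, 0, 0, 0]
R5 ← R5 + (1/2)·R2: [0, 0, 0, 0, 0]
R6 ← R6 + (5/2)·R2: [0, 0, 0, 0, 0]
Echelon form has 2 nonzero rows, so rank(C) = 2.
The rank gives the maximum number of linearly independent columns: 2.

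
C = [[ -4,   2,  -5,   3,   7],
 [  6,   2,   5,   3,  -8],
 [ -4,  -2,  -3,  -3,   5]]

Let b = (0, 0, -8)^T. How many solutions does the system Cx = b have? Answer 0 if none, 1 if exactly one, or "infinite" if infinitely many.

Row reduce the augmented matrix [C | b].
R2 ← R2 + (3/2)·R1: [0, 5, -5/2, 15/2, 5/2, 0]
R3 ← R3 − R1: [0, -4, 2, -6, -2, -8]
R3 ← R3 + (4/5)·R2: [0, 0, 0, 0, 0, -8]
The echelon form has 3 nonzero rows; the last pivot sits in the augmented column, so rank(C) = 2 but rank([C|b]) = 3.
Since the ranks differ, the system is inconsistent.
It has no solutions.

0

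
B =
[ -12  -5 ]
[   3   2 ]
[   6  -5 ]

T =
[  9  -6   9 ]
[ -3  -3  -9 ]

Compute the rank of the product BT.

First compute BT:
[[-93,  87, -63],
 [ 21, -24,   9],
 [ 69, -21,  99]]
Now row reduce the product.
R2 ← R2 + (7/31)·R1: [0, -135/31, -162/31]
R3 ← R3 + (23/31)·R1: [0, 1350/31, 1620/31]
R3 ← R3 + (10)·R2: [0, 0, 0]
2 nonzero rows, so rank(BT) = 2.

2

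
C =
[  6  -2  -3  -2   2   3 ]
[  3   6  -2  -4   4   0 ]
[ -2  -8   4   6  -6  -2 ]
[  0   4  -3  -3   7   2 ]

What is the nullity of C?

2

Row reduce to echelon form.
R2 ← R2 − (1/2)·R1: [0, 7, -1/2, -3, 3, -3/2]
R3 ← R3 + (1/3)·R1: [0, -26/3, 3, 16/3, -16/3, -1]
R3 ← R3 + (26/21)·R2: [0, 0, 50/21, 34/21, -34/21, -20/7]
R4 ← R4 − (4/7)·R2: [0, 0, -19/7, -9/7, 37/7, 20/7]
R4 ← R4 + (57/50)·R3: [0, 0, 0, 14/25, 86/25, -2/5]
4 nonzero rows, so rank(C) = 4.
C has 6 columns; by rank–nullity, nullity = 6 − 4 = 2.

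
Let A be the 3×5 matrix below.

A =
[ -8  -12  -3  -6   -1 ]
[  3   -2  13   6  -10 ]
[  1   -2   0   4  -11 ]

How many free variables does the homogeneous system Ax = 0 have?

Row reduce to echelon form.
R2 ← R2 + (3/8)·R1: [0, -13/2, 95/8, 15/4, -83/8]
R3 ← R3 + (1/8)·R1: [0, -7/2, -3/8, 13/4, -89/8]
R3 ← R3 − (7/13)·R2: [0, 0, -88/13, 16/13, -72/13]
3 nonzero rows, so rank(A) = 3.
A has 5 columns; by rank–nullity, nullity = 5 − 3 = 2.

2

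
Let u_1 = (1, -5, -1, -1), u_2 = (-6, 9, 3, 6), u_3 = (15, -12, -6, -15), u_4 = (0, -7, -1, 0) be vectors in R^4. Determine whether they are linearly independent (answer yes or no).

Form the matrix with these vectors as rows and row reduce.
R2 ← R2 + (6)·R1: [0, -21, -3, 0]
R3 ← R3 − (15)·R1: [0, 63, 9, 0]
R3 ← R3 + (3)·R2: [0, 0, 0, 0]
R4 ← R4 − (1/3)·R2: [0, 0, 0, 0]
2 nonzero rows, so the 4 vectors span a space of dimension 2.
Since 2 < 4, the vectors are linearly dependent.

no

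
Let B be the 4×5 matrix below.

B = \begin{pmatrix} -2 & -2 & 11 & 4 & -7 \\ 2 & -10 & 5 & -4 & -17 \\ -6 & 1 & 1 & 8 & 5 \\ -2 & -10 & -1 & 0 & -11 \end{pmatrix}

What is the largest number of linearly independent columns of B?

Row reduce to echelon form.
R2 ← R2 + R1: [0, -12, 16, 0, -24]
R3 ← R3 − (3)·R1: [0, 7, -32, -4, 26]
R4 ← R4 − R1: [0, -8, -12, -4, -4]
R3 ← R3 + (7/12)·R2: [0, 0, -68/3, -4, 12]
R4 ← R4 − (2/3)·R2: [0, 0, -68/3, -4, 12]
R4 ← R4 − R3: [0, 0, 0, 0, 0]
Echelon form has 3 nonzero rows, so rank(B) = 3.
The rank gives the maximum number of linearly independent columns: 3.

3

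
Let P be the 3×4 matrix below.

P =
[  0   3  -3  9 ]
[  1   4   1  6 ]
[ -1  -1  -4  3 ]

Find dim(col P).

Row reduce to echelon form.
Swap R1 ↔ R2
R3 ← R3 + R1: [0, 3, -3, 9]
R3 ← R3 − R2: [0, 0, 0, 0]
Echelon form has 2 nonzero rows, so rank(P) = 2.
The column space has dimension equal to the rank: 2.

2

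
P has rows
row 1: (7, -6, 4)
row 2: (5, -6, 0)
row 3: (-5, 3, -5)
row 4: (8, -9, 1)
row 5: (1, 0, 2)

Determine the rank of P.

Row reduce to echelon form.
R2 ← R2 − (5/7)·R1: [0, -12/7, -20/7]
R3 ← R3 + (5/7)·R1: [0, -9/7, -15/7]
R4 ← R4 − (8/7)·R1: [0, -15/7, -25/7]
R5 ← R5 − (1/7)·R1: [0, 6/7, 10/7]
R3 ← R3 − (3/4)·R2: [0, 0, 0]
R4 ← R4 − (5/4)·R2: [0, 0, 0]
R5 ← R5 + (1/2)·R2: [0, 0, 0]
Echelon form has 2 nonzero rows, so rank(P) = 2.

2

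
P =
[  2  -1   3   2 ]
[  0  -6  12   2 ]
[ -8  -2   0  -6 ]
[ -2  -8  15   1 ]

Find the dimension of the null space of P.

Row reduce to echelon form.
R3 ← R3 + (4)·R1: [0, -6, 12, 2]
R4 ← R4 + R1: [0, -9, 18, 3]
R3 ← R3 − R2: [0, 0, 0, 0]
R4 ← R4 − (3/2)·R2: [0, 0, 0, 0]
2 nonzero rows, so rank(P) = 2.
P has 4 columns; by rank–nullity, nullity = 4 − 2 = 2.

2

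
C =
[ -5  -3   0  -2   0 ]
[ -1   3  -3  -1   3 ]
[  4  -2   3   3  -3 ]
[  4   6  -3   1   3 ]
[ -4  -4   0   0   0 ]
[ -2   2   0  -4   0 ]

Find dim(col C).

3

Row reduce to echelon form.
R2 ← R2 − (1/5)·R1: [0, 18/5, -3, -3/5, 3]
R3 ← R3 + (4/5)·R1: [0, -22/5, 3, 7/5, -3]
R4 ← R4 + (4/5)·R1: [0, 18/5, -3, -3/5, 3]
R5 ← R5 − (4/5)·R1: [0, -8/5, 0, 8/5, 0]
R6 ← R6 − (2/5)·R1: [0, 16/5, 0, -16/5, 0]
R3 ← R3 + (11/9)·R2: [0, 0, -2/3, 2/3, 2/3]
R4 ← R4 − R2: [0, 0, 0, 0, 0]
R5 ← R5 + (4/9)·R2: [0, 0, -4/3, 4/3, 4/3]
R6 ← R6 − (8/9)·R2: [0, 0, 8/3, -8/3, -8/3]
R5 ← R5 − (2)·R3: [0, 0, 0, 0, 0]
R6 ← R6 + (4)·R3: [0, 0, 0, 0, 0]
Echelon form has 3 nonzero rows, so rank(C) = 3.
The column space has dimension equal to the rank: 3.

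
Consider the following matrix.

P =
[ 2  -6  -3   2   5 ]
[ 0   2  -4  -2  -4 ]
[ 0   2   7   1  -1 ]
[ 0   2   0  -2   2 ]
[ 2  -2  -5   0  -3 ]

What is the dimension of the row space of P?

Row reduce to echelon form.
R5 ← R5 − R1: [0, 4, -2, -2, -8]
R3 ← R3 − R2: [0, 0, 11, 3, 3]
R4 ← R4 − R2: [0, 0, 4, 0, 6]
R5 ← R5 − (2)·R2: [0, 0, 6, 2, 0]
R4 ← R4 − (4/11)·R3: [0, 0, 0, -12/11, 54/11]
R5 ← R5 − (6/11)·R3: [0, 0, 0, 4/11, -18/11]
R5 ← R5 + (1/3)·R4: [0, 0, 0, 0, 0]
Echelon form has 4 nonzero rows, so rank(P) = 4.
The row space has dimension equal to the rank: 4.

4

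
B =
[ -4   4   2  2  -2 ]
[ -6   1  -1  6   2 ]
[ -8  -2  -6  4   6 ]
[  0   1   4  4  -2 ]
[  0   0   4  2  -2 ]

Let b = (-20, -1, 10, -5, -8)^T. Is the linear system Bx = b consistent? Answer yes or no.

yes

Row reduce the augmented matrix [B | b].
R2 ← R2 − (3/2)·R1: [0, -5, -4, 3, 5, 29]
R3 ← R3 − (2)·R1: [0, -10, -10, 0, 10, 50]
R3 ← R3 − (2)·R2: [0, 0, -2, -6, 0, -8]
R4 ← R4 + (1/5)·R2: [0, 0, 16/5, 23/5, -1, 4/5]
R4 ← R4 + (8/5)·R3: [0, 0, 0, -5, -1, -12]
R5 ← R5 + (2)·R3: [0, 0, 0, -10, -2, -24]
R5 ← R5 − (2)·R4: [0, 0, 0, 0, 0, 0]
The echelon form has 4 nonzero rows, and every pivot lies in the first 5 columns, so rank(B) = rank([B|b]) = 4.
The system is consistent.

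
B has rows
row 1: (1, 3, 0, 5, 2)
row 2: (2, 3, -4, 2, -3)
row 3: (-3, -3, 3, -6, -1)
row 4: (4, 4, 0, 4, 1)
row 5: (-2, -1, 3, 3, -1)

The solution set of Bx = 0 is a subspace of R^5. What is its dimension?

0

Row reduce to echelon form.
R2 ← R2 − (2)·R1: [0, -3, -4, -8, -7]
R3 ← R3 + (3)·R1: [0, 6, 3, 9, 5]
R4 ← R4 − (4)·R1: [0, -8, 0, -16, -7]
R5 ← R5 + (2)·R1: [0, 5, 3, 13, 3]
R3 ← R3 + (2)·R2: [0, 0, -5, -7, -9]
R4 ← R4 − (8/3)·R2: [0, 0, 32/3, 16/3, 35/3]
R5 ← R5 + (5/3)·R2: [0, 0, -11/3, -1/3, -26/3]
R4 ← R4 + (32/15)·R3: [0, 0, 0, -48/5, -113/15]
R5 ← R5 − (11/15)·R3: [0, 0, 0, 24/5, -31/15]
R5 ← R5 + (1/2)·R4: [0, 0, 0, 0, -35/6]
5 nonzero rows, so rank(B) = 5.
B has 5 columns; by rank–nullity, nullity = 5 − 5 = 0.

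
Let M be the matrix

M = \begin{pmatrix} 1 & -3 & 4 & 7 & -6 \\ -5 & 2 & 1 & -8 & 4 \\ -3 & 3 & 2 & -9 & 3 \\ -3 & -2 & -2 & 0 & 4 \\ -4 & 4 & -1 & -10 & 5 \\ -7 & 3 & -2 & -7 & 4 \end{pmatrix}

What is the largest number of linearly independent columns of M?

Row reduce to echelon form.
R2 ← R2 + (5)·R1: [0, -13, 21, 27, -26]
R3 ← R3 + (3)·R1: [0, -6, 14, 12, -15]
R4 ← R4 + (3)·R1: [0, -11, 10, 21, -14]
R5 ← R5 + (4)·R1: [0, -8, 15, 18, -19]
R6 ← R6 + (7)·R1: [0, -18, 26, 42, -38]
R3 ← R3 − (6/13)·R2: [0, 0, 56/13, -6/13, -3]
R4 ← R4 − (11/13)·R2: [0, 0, -101/13, -24/13, 8]
R5 ← R5 − (8/13)·R2: [0, 0, 27/13, 18/13, -3]
R6 ← R6 − (18/13)·R2: [0, 0, -40/13, 60/13, -2]
R4 ← R4 + (101/56)·R3: [0, 0, 0, -75/28, 145/56]
R5 ← R5 − (27/56)·R3: [0, 0, 0, 45/28, -87/56]
R6 ← R6 + (5/7)·R3: [0, 0, 0, 30/7, -29/7]
R5 ← R5 + (3/5)·R4: [0, 0, 0, 0, 0]
R6 ← R6 + (8/5)·R4: [0, 0, 0, 0, 0]
Echelon form has 4 nonzero rows, so rank(M) = 4.
The rank gives the maximum number of linearly independent columns: 4.

4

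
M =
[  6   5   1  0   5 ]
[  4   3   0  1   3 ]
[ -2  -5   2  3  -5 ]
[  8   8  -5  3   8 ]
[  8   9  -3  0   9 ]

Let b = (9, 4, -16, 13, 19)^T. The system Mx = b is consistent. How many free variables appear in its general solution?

2

Row reduce the augmented matrix [M | b].
R2 ← R2 − (2/3)·R1: [0, -1/3, -2/3, 1, -1/3, -2]
R3 ← R3 + (1/3)·R1: [0, -10/3, 7/3, 3, -10/3, -13]
R4 ← R4 − (4/3)·R1: [0, 4/3, -19/3, 3, 4/3, 1]
R5 ← R5 − (4/3)·R1: [0, 7/3, -13/3, 0, 7/3, 7]
R3 ← R3 − (10)·R2: [0, 0, 9, -7, 0, 7]
R4 ← R4 + (4)·R2: [0, 0, -9, 7, 0, -7]
R5 ← R5 + (7)·R2: [0, 0, -9, 7, 0, -7]
R4 ← R4 + R3: [0, 0, 0, 0, 0, 0]
R5 ← R5 + R3: [0, 0, 0, 0, 0, 0]
The echelon form has 3 nonzero rows, and every pivot lies in the first 5 columns, so rank(M) = rank([M|b]) = 3.
The system is consistent.
Free variables = (unknowns) − (rank) = 5 − 3 = 2.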